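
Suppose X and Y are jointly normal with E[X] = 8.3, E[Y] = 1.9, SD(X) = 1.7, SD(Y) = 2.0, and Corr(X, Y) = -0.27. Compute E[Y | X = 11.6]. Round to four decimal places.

0.8518

E[Y | X=x] = μ_Y + ρ(σ_Y/σ_X)(x − μ_X) for jointly normal variables.
E[Y | X=11.6] = 1.9 + (-0.27)·(2.0/1.7)·(11.6 − (8.3)) = 1.9 + (-0.31765)·(3.3) = 0.8518.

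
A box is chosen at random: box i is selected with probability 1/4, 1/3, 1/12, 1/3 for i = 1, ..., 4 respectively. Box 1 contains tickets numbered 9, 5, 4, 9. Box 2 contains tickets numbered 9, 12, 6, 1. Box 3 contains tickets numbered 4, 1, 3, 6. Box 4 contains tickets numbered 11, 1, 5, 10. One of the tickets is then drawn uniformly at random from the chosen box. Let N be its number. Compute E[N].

E[N | box 1] = (9+5+4+9)/4 = 27/4.
E[N | box 2] = (9+12+6+1)/4 = 7.
E[N | box 3] = (4+1+3+6)/4 = 7/2.
E[N | box 4] = (11+1+5+10)/4 = 27/4.
By the law of total expectation,
E[N] = (1/4)·(27/4) + (1/3)·(7) + (1/12)·(7/2) + (1/3)·(27/4) = 105/16.

105/16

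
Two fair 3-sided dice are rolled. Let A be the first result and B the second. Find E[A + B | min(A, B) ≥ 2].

5

P(min(A, B) ≥ 2) = 4/9.
Summing (A+B)·P(x,y) over outcomes with min(A, B) ≥ 2 gives 20/9.
E[A + B | min(A, B) ≥ 2] = (20/9) / (4/9) = 5.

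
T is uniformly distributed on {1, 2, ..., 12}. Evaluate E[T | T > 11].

Given T > 11, T is equally likely to be any of {12}.
E[T | T > 11] = (12) / 1 = 12.

12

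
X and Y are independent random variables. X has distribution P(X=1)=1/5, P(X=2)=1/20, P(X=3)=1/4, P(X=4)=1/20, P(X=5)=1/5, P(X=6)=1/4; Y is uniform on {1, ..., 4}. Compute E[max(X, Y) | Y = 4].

47/10

P(Y = 4) = 1/4.
Summing max(X,Y)·P(x,y) over outcomes with Y = 4 gives 47/40.
E[max(X, Y) | Y = 4] = (47/40) / (1/4) = 47/10.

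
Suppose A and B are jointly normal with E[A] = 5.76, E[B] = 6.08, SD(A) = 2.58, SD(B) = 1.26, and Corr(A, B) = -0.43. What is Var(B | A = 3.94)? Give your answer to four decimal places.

For a bivariate normal, Var(B | A=x) = σ_B²(1 − ρ²).
Var(B | A=3.94) = (1.26)²·(1 − (-0.43)²) = 1.5876·0.8151 = 1.2941.

1.2941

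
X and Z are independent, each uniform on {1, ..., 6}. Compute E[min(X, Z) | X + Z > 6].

P(X + Z > 6) = 7/12.
Summing min(X,Z)·P(x,y) over outcomes with X + Z > 6 gives 23/12.
E[min(X, Z) | X + Z > 6] = (23/12) / (7/12) = 23/7.

23/7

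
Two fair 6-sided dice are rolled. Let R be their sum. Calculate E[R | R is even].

P(R is even) = 1/2.
Σ over the event: 2·1/36 + 4·1/12 + 6·5/36 + 8·5/36 + 10·1/12 + 12·1/36 = 7/2.
E[R | R is even] = (7/2) / (1/2) = 7.

7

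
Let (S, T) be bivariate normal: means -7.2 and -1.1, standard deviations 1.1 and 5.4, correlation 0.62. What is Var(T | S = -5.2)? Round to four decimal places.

17.9509

For a bivariate normal, Var(T | S=x) = σ_T²(1 − ρ²).
Var(T | S=-5.2) = (5.4)²·(1 − (0.62)²) = 29.16·0.6156 = 17.9509.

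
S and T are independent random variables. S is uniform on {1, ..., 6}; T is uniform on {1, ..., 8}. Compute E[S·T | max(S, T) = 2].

P(max(S, T) = 2) = 1/16.
Summing ST·P(x,y) over outcomes with max(S, T) = 2 gives 1/6.
E[S·T | max(S, T) = 2] = (1/6) / (1/16) = 8/3.

8/3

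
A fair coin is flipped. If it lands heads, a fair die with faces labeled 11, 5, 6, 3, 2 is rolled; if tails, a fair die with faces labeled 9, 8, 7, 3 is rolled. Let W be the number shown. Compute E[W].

E[W | heads] = (11+5+6+3+2)/5 = 27/5.
E[W | tails] = (9+8+7+3)/4 = 27/4.
By the law of total expectation,
E[W] = (1/2)·(27/5) + (1/2)·(27/4) = 243/40.

243/40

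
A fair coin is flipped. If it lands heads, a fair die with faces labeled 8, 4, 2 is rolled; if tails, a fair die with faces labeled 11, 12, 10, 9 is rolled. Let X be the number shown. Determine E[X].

91/12

E[X | heads] = (8+4+2)/3 = 14/3.
E[X | tails] = (11+12+10+9)/4 = 21/2.
E[X] = (1/2)·(14/3) + (1/2)·(21/2) = 91/12.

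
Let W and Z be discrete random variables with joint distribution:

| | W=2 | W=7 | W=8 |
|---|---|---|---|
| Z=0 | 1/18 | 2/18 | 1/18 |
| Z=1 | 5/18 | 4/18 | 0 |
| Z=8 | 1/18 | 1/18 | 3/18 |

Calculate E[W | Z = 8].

P(Z = 8) = 5/18.
Σ W·P over the event = 2·(1/18) + 7·(1/18) + 8·(3/18) = 11/6.
E[W | Z = 8] = (11/6) / (5/18) = 33/5.

33/5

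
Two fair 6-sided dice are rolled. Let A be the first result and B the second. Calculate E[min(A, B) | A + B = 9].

7/2

Outcomes with A + B = 9: (3,6), (4,5), (5,4), (6,3), each with probability 1/36.
E[min(A, B) | A + B = 9] = (3 + 4 + 4 + 3) / 4 = 7/2.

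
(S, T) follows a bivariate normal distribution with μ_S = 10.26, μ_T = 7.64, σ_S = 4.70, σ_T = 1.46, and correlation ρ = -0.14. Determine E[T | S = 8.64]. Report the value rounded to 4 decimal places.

For a bivariate normal, E[T | S=x] = μ_T + ρ·(σ_T/σ_S)·(x − μ_S).
E[T | S=8.64] = 7.64 + (-0.14)·(1.46/4.70)·(8.64 − (10.26)) = 7.64 + (-0.043489)·(-1.62) = 7.7105.

7.7105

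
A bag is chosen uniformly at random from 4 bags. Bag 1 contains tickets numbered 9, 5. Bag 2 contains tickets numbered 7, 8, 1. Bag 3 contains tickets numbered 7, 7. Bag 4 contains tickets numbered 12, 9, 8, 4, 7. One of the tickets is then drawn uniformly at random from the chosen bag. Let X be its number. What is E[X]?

E[X | bag 1] = (9+5)/2 = 7.
E[X | bag 2] = (7+8+1)/3 = 16/3.
E[X | bag 3] = (7+7)/2 = 7.
E[X | bag 4] = (12+9+8+4+7)/5 = 8.
E[X] = (1/4)·(7) + (1/4)·(16/3) + (1/4)·(7) + (1/4)·(8) = 41/6.

41/6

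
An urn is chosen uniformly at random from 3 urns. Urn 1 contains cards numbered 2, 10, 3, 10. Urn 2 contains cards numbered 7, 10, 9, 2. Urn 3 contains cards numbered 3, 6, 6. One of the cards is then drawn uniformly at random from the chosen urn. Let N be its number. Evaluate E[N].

E[N | urn 1] = (2+10+3+10)/4 = 25/4.
E[N | urn 2] = (7+10+9+2)/4 = 7.
E[N | urn 3] = (3+6+6)/3 = 5.
By the law of total expectation,
E[N] = (1/3)·(25/4) + (1/3)·(7) + (1/3)·(5) = 73/12.

73/12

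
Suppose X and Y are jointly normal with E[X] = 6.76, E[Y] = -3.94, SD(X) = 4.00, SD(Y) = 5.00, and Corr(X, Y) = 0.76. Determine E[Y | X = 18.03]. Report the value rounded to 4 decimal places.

The regression of Y on X has slope ρ·σ_Y/σ_X and passes through (μ_X, μ_Y).
E[Y | X=18.03] = -3.94 + (0.76)·(5.00/4.00)·(18.03 − (6.76)) = -3.94 + (0.95)·(11.27) = 6.7665.

6.7665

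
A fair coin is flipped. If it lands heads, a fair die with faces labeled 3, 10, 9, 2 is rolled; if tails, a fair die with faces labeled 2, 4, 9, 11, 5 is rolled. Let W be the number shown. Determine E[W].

E[W | heads] = (3+10+9+2)/4 = 6.
E[W | tails] = (2+4+9+11+5)/5 = 31/5.
By the law of total expectation,
E[W] = (1/2)·(6) + (1/2)·(31/5) = 61/10.

61/10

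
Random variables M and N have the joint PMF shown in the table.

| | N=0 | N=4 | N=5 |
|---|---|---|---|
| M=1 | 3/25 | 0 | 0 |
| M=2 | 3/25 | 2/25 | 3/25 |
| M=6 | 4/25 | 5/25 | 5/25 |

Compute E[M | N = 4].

34/7

P(N = 4) = 7/25.
Σ M·P over the event = 2·(2/25) + 6·(5/25) = 34/25.
E[M | N = 4] = (34/25) / (7/25) = 34/7.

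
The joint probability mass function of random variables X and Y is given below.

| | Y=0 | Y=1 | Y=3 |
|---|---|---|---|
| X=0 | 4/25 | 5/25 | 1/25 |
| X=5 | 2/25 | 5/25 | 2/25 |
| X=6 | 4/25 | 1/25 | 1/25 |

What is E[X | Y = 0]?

P(Y = 0) = 2/5.
Σ X·P over the event = 0·(4/25) + 5·(2/25) + 6·(4/25) = 34/25.
E[X | Y = 0] = (34/25) / (2/5) = 17/5.

17/5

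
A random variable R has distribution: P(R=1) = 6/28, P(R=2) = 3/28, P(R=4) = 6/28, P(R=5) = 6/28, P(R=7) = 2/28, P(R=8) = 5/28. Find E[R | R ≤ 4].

P(R ≤ 4) = 15/28.
Σ over the event: 1·3/14 + 2·3/28 + 4·3/14 = 9/7.
E[R | R ≤ 4] = (9/7) / (15/28) = 12/5.

12/5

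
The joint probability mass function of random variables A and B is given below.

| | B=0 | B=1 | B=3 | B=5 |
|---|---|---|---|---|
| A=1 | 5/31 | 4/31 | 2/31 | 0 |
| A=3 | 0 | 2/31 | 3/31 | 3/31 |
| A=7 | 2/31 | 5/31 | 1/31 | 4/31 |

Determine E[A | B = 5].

P(B = 5) = 7/31.
Σ A·P over the event = 3·(3/31) + 7·(4/31) = 37/31.
E[A | B = 5] = (37/31) / (7/31) = 37/7.

37/7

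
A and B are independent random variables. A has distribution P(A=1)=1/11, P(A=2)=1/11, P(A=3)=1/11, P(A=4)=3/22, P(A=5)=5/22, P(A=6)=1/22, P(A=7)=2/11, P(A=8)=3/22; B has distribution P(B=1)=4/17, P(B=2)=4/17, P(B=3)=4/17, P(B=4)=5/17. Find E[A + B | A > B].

2295/281

P(A > B) = 281/374.
Summing (A+B)·P(x,y) over outcomes with A > B gives 135/22.
E[A + B | A > B] = (135/22) / (281/374) = 2295/281.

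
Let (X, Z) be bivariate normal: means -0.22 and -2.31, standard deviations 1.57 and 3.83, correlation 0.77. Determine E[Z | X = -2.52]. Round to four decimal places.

-6.6303

The regression of Z on X has slope ρ·σ_Z/σ_X and passes through (μ_X, μ_Z).
E[Z | X=-2.52] = -2.31 + (0.77)·(3.83/1.57)·(-2.52 − (-0.22)) = -2.31 + (1.8784)·(-2.3) = -6.6303.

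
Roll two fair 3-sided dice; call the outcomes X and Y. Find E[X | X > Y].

Outcomes with X > Y: (2,1), (3,1), (3,2), each with probability 1/9.
E[X | X > Y] = (2 + 3 + 3) / 3 = 8/3.

8/3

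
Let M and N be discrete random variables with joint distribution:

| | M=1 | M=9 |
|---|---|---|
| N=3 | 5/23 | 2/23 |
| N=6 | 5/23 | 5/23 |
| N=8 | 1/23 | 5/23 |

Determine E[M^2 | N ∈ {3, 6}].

P(N ∈ {3, 6}) = 17/23.
Σ M^2·P over the event = 1·(5/23) + 1·(5/23) + 81·(2/23) + 81·(5/23) = 577/23.
E[M^2 | N ∈ {3, 6}] = (577/23) / (17/23) = 577/17.

577/17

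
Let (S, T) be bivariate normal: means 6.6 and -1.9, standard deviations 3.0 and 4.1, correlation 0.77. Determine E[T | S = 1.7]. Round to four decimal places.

-7.0564

E[T | S=x] = μ_T + ρ(σ_T/σ_S)(x − μ_S) for jointly normal variables.
E[T | S=1.7] = -1.9 + (0.77)·(4.1/3.0)·(1.7 − (6.6)) = -1.9 + (1.05233)·(-4.9) = -7.0564.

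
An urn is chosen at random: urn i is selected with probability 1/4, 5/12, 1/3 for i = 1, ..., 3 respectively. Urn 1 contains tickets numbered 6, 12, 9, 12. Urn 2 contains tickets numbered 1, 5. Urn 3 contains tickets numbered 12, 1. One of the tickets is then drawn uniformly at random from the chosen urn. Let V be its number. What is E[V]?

281/48

E[V | urn 1] = (6+12+9+12)/4 = 39/4.
E[V | urn 2] = (1+5)/2 = 3.
E[V | urn 3] = (12+1)/2 = 13/2.
By the law of total expectation,
E[V] = (1/4)·(39/4) + (5/12)·(3) + (1/3)·(13/2) = 281/48.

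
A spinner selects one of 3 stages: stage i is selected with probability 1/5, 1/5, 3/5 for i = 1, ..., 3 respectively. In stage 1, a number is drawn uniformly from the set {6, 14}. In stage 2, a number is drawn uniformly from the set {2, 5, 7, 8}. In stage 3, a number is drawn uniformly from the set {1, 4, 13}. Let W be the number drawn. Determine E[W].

67/10

E[W | stage 1] = (6+14)/2 = 10.
E[W | stage 2] = (2+5+7+8)/4 = 11/2.
E[W | stage 3] = (1+4+13)/3 = 6.
By the law of total expectation,
E[W] = (1/5)·(10) + (1/5)·(11/2) + (3/5)·(6) = 67/10.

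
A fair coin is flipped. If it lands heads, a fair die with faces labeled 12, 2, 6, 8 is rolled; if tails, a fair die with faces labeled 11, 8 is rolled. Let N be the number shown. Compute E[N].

E[N | heads] = (12+2+6+8)/4 = 7.
E[N | tails] = (11+8)/2 = 19/2.
E[N] = (1/2)·(7) + (1/2)·(19/2) = 33/4.

33/4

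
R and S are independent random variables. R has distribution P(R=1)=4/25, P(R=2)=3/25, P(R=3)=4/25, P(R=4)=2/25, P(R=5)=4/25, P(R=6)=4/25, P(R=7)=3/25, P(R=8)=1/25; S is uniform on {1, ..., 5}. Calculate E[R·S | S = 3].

309/25

P(S = 3) = 1/5.
Summing RS·P(x,y) over outcomes with S = 3 gives 309/125.
E[R·S | S = 3] = (309/125) / (1/5) = 309/25.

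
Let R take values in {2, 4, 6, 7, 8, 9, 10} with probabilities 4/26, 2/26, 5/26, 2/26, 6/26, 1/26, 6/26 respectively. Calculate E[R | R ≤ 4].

P(R ≤ 4) = 3/13.
Σ over the event: 2·2/13 + 4·1/13 = 8/13.
E[R | R ≤ 4] = (8/13) / (3/13) = 8/3.

8/3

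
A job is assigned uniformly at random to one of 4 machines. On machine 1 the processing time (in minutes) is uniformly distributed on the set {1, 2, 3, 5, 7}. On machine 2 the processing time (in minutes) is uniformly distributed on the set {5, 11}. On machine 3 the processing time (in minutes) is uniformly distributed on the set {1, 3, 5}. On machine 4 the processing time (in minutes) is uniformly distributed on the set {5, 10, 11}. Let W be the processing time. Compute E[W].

E[W | machine 1] = (1+2+3+5+7)/5 = 18/5.
E[W | machine 2] = (5+11)/2 = 8.
E[W | machine 3] = (1+3+5)/3 = 3.
E[W | machine 4] = (5+10+11)/3 = 26/3.
E[W] = (1/4)·(18/5) + (1/4)·(8) + (1/4)·(3) + (1/4)·(26/3) = 349/60.

349/60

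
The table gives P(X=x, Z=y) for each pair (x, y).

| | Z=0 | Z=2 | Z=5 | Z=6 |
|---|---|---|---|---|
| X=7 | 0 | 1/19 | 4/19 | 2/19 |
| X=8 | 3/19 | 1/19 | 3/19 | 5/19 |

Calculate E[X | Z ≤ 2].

39/5

P(Z ≤ 2) = 5/19.
Σ X·P over the event = 7·(1/19) + 8·(3/19) + 8·(1/19) = 39/19.
E[X | Z ≤ 2] = (39/19) / (5/19) = 39/5.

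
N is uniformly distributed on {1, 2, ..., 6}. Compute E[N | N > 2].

Given N > 2, N is equally likely to be any of {3, 4, 5, 6}.
E[N | N > 2] = (3 + 4 + 5 + 6) / 4 = 9/2.

9/2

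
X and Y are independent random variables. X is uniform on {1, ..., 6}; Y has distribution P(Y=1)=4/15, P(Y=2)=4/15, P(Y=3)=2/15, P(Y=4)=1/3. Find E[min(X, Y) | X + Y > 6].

P(X + Y > 6) = 19/45.
Summing min(X,Y)·P(x,y) over outcomes with X + Y > 6 gives 113/90.
E[min(X, Y) | X + Y > 6] = (113/90) / (19/45) = 113/38.

113/38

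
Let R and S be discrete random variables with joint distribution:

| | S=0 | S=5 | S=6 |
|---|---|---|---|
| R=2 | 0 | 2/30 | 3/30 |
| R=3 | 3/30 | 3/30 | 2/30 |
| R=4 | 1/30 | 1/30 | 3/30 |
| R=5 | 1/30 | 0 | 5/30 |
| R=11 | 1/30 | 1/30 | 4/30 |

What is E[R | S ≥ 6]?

P(S ≥ 6) = 17/30.
Σ R·P over the event = 2·(3/30) + 3·(2/30) + 4·(3/30) + 5·(5/30) + 11·(4/30) = 31/10.
E[R | S ≥ 6] = (31/10) / (17/30) = 93/17.

93/17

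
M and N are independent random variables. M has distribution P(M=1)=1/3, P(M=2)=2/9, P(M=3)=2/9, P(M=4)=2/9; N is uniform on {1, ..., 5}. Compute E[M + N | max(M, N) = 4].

31/5

P(max(M, N) = 4) = 1/3.
Summing (M+N)·P(x,y) over outcomes with max(M, N) = 4 gives 31/15.
E[M + N | max(M, N) = 4] = (31/15) / (1/3) = 31/5.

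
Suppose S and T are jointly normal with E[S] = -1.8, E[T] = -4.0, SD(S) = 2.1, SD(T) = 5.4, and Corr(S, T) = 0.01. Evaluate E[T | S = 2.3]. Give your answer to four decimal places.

-3.8946

The regression of T on S has slope ρ·σ_T/σ_S and passes through (μ_S, μ_T).
E[T | S=2.3] = -4.0 + (0.01)·(5.4/2.1)·(2.3 − (-1.8)) = -4.0 + (0.025714)·(4.1) = -3.8946.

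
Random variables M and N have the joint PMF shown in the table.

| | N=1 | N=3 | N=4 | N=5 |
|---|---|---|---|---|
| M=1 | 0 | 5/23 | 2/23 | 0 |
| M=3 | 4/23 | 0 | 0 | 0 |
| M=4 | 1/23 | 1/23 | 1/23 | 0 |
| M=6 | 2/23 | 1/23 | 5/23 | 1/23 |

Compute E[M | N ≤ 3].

43/14

P(N ≤ 3) = 14/23.
Σ M·P over the event = 1·(5/23) + 3·(4/23) + 4·(1/23) + 4·(1/23) + 6·(2/23) + 6·(1/23) = 43/23.
E[M | N ≤ 3] = (43/23) / (14/23) = 43/14.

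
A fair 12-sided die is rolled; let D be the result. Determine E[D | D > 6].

19/2

Given D > 6, D is equally likely to be any of {7, 8, 9, 10, 11, 12}.
E[D | D > 6] = (7 + 8 + 9 + 10 + 11 + 12) / 6 = 19/2.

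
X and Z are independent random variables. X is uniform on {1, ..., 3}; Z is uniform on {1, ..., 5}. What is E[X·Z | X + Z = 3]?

2

Outcomes with X + Z = 3: (1,2), (2,1), each with probability 1/15.
E[X·Z | X + Z = 3] = (2 + 2) / 2 = 2.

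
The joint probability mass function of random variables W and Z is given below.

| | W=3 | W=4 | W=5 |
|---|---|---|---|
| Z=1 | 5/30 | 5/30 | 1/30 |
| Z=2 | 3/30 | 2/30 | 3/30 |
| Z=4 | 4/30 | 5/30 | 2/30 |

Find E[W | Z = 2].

P(Z = 2) = 4/15.
Σ W·P over the event = 3·(3/30) + 4·(2/30) + 5·(3/30) = 16/15.
E[W | Z = 2] = (16/15) / (4/15) = 4.

4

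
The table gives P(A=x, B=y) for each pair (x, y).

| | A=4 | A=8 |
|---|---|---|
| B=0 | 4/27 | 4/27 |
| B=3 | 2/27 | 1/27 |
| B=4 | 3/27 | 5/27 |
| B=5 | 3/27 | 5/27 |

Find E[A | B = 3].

P(B = 3) = 1/9.
Σ A·P over the event = 4·(2/27) + 8·(1/27) = 16/27.
E[A | B = 3] = (16/27) / (1/9) = 16/3.

16/3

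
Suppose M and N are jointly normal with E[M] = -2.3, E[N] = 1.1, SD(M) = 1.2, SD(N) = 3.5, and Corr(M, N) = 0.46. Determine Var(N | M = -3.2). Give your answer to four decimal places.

For a bivariate normal, Var(N | M=x) = σ_N²(1 − ρ²).
Var(N | M=-3.2) = (3.5)²·(1 − (0.46)²) = 12.25·0.7884 = 9.6579.

9.6579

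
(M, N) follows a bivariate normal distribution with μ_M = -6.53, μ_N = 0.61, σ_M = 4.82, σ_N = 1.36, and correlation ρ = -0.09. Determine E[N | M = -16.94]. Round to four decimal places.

E[N | M=x] = μ_N + ρ(σ_N/σ_M)(x − μ_M) for jointly normal variables.
E[N | M=-16.94] = 0.61 + (-0.09)·(1.36/4.82)·(-16.94 − (-6.53)) = 0.61 + (-0.025394)·(-10.41) = 0.8744.

0.8744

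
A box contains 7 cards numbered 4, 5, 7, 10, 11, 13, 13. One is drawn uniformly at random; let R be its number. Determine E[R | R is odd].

P(R is odd) = 5/7.
Σ over the event: 5·1/7 + 7·1/7 + 11·1/7 + 13·2/7 = 7.
E[R | R is odd] = (7) / (5/7) = 49/5.

49/5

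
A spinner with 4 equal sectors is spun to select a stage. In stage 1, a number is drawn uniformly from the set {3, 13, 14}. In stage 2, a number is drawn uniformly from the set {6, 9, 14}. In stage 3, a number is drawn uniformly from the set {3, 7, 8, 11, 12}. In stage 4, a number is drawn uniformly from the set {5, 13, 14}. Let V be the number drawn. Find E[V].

E[V | stage 1] = (3+13+14)/3 = 10.
E[V | stage 2] = (6+9+14)/3 = 29/3.
E[V | stage 3] = (3+7+8+11+12)/5 = 41/5.
E[V | stage 4] = (5+13+14)/3 = 32/3.
By the law of total expectation,
E[V] = (1/4)·(10) + (1/4)·(29/3) + (1/4)·(41/5) + (1/4)·(32/3) = 289/30.

289/30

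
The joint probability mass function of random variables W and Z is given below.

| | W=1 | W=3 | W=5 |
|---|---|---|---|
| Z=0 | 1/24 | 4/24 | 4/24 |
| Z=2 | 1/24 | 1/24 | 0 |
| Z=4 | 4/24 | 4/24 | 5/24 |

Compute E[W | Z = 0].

P(Z = 0) = 3/8.
Σ W·P over the event = 1·(1/24) + 3·(4/24) + 5·(4/24) = 11/8.
E[W | Z = 0] = (11/8) / (3/8) = 11/3.

11/3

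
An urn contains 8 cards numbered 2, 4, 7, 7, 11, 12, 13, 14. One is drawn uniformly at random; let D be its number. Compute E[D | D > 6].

P(D > 6) = 3/4.
Σ over the event: 7·1/4 + 11·1/8 + 12·1/8 + 13·1/8 + 14·1/8 = 8.
E[D | D > 6] = (8) / (3/4) = 32/3.

32/3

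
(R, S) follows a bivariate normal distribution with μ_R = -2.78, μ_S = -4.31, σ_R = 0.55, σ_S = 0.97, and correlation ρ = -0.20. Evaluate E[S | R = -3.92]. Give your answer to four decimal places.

The regression of S on R has slope ρ·σ_S/σ_R and passes through (μ_R, μ_S).
E[S | R=-3.92] = -4.31 + (-0.20)·(0.97/0.55)·(-3.92 − (-2.78)) = -4.31 + (-0.35273)·(-1.14) = -3.9079.

-3.9079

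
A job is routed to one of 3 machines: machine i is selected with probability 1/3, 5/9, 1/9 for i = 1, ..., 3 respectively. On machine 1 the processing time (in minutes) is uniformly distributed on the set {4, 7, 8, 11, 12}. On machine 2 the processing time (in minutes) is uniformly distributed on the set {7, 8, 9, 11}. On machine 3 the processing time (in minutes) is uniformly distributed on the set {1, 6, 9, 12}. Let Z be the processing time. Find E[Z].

1519/180

E[Z | machine 1] = (4+7+8+11+12)/5 = 42/5.
E[Z | machine 2] = (7+8+9+11)/4 = 35/4.
E[Z | machine 3] = (1+6+9+12)/4 = 7.
E[Z] = (1/3)·(42/5) + (5/9)·(35/4) + (1/9)·(7) = 1519/180.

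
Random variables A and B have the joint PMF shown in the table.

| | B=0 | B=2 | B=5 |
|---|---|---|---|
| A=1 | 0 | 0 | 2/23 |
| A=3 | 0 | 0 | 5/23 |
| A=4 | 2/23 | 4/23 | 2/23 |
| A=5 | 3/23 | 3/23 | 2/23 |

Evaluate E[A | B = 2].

31/7

P(B = 2) = 7/23.
Σ A·P over the event = 4·(4/23) + 5·(3/23) = 31/23.
E[A | B = 2] = (31/23) / (7/23) = 31/7.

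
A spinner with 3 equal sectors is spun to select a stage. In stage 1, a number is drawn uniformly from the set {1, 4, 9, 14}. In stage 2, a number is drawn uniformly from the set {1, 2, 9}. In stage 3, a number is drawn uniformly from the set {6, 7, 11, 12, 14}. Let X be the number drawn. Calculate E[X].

7

E[X | stage 1] = (1+4+9+14)/4 = 7.
E[X | stage 2] = (1+2+9)/3 = 4.
E[X | stage 3] = (6+7+11+12+14)/5 = 10.
By the law of total expectation,
E[X] = (1/3)·(7) + (1/3)·(4) + (1/3)·(10) = 7.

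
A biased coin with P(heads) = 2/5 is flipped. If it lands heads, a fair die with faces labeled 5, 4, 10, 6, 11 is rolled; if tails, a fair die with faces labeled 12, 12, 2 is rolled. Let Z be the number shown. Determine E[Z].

E[Z | heads] = (5+4+10+6+11)/5 = 36/5.
E[Z | tails] = (12+12+2)/3 = 26/3.
E[Z] = (2/5)·(36/5) + (3/5)·(26/3) = 202/25.

202/25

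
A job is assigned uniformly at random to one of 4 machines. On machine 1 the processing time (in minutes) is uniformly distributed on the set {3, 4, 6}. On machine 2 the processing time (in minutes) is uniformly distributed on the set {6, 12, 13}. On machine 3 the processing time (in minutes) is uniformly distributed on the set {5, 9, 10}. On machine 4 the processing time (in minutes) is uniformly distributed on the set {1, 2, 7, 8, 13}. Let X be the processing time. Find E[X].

433/60

E[X | machine 1] = (3+4+6)/3 = 13/3.
E[X | machine 2] = (6+12+13)/3 = 31/3.
E[X | machine 3] = (5+9+10)/3 = 8.
E[X | machine 4] = (1+2+7+8+13)/5 = 31/5.
By the law of total expectation,
E[X] = (1/4)·(13/3) + (1/4)·(31/3) + (1/4)·(8) + (1/4)·(31/5) = 433/60.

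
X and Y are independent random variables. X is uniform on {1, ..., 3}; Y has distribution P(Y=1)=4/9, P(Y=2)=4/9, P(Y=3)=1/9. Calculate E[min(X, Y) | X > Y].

4/3

P(X > Y) = 4/9.
Summing min(X,Y)·P(x,y) over outcomes with X > Y gives 16/27.
E[min(X, Y) | X > Y] = (16/27) / (4/9) = 4/3.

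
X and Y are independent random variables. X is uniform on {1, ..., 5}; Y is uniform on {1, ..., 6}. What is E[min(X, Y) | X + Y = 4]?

P(X + Y = 4) = 1/10.
Summing min(X,Y)·P(x,y) over outcomes with X + Y = 4 gives 2/15.
E[min(X, Y) | X + Y = 4] = (2/15) / (1/10) = 4/3.

4/3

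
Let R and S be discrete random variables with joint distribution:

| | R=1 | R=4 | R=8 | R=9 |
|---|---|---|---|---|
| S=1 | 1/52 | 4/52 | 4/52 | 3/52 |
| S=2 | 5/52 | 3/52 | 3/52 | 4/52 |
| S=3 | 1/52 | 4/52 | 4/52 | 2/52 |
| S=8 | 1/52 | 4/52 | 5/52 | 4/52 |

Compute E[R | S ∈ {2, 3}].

72/13

P(S ∈ {2, 3}) = 1/2.
Summing R·P(R=x,S=y) over the conditioning event gives 36/13.
E[R | S ∈ {2, 3}] = (36/13) / (1/2) = 72/13.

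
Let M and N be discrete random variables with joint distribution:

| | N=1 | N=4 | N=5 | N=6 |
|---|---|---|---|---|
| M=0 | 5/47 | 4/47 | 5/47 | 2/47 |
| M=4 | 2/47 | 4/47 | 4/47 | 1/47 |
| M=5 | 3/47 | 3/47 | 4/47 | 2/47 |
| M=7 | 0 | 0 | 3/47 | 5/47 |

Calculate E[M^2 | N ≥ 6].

P(N ≥ 6) = 10/47.
Σ M^2·P over the event = 0·(2/47) + 16·(1/47) + 25·(2/47) + 49·(5/47) = 311/47.
E[M^2 | N ≥ 6] = (311/47) / (10/47) = 311/10.

311/10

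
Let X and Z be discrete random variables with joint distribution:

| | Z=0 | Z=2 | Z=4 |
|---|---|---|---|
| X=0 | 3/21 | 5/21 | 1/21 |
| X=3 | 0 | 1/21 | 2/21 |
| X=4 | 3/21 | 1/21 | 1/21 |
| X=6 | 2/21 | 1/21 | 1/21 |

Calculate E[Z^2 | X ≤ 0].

4

P(X ≤ 0) = 3/7.
Σ Z^2·P over the event = 0·(3/21) + 4·(5/21) + 16·(1/21) = 12/7.
E[Z^2 | X ≤ 0] = (12/7) / (3/7) = 4.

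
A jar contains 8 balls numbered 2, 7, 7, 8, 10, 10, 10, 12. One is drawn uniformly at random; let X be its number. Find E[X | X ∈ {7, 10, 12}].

28/3

P(X ∈ {7, 10, 12}) = 3/4.
Σ over the event: 7·1/4 + 10·3/8 + 12·1/8 = 7.
E[X | X ∈ {7, 10, 12}] = (7) / (3/4) = 28/3.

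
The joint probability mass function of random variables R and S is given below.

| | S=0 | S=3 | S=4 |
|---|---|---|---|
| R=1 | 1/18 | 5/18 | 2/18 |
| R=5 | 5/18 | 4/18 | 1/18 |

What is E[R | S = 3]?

25/9

P(S = 3) = 1/2.
Σ R·P over the event = 1·(5/18) + 5·(4/18) = 25/18.
E[R | S = 3] = (25/18) / (1/2) = 25/9.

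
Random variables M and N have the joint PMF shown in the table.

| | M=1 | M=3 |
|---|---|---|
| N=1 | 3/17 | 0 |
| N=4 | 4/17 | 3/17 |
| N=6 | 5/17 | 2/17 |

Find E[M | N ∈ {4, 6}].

P(N ∈ {4, 6}) = 14/17.
Summing M·P(M=x,N=y) over the conditioning event gives 24/17.
E[M | N ∈ {4, 6}] = (24/17) / (14/17) = 12/7.

12/7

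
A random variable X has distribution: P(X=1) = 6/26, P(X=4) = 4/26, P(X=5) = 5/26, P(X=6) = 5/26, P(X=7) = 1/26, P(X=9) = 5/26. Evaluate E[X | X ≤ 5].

47/15

P(X ≤ 5) = 15/26.
Σ over the event: 1·3/13 + 4·2/13 + 5·5/26 = 47/26.
E[X | X ≤ 5] = (47/26) / (15/26) = 47/15.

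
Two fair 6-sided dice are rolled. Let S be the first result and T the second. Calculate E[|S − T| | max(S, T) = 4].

12/7

P(max(S, T) = 4) = 7/36.
Summing |S−T|·P(x,y) over outcomes with max(S, T) = 4 gives 1/3.
E[|S − T| | max(S, T) = 4] = (1/3) / (7/36) = 12/7.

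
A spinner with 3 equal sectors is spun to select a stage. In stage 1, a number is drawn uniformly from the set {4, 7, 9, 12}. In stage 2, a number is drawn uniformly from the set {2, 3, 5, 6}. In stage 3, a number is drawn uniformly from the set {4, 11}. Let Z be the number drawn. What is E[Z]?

E[Z | stage 1] = (4+7+9+12)/4 = 8.
E[Z | stage 2] = (2+3+5+6)/4 = 4.
E[Z | stage 3] = (4+11)/2 = 15/2.
By the law of total expectation,
E[Z] = (1/3)·(8) + (1/3)·(4) + (1/3)·(15/2) = 13/2.

13/2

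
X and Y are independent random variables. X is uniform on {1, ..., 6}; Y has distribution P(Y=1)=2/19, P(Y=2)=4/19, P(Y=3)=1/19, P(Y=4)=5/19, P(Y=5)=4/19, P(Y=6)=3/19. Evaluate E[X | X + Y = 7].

P(X + Y = 7) = 1/6.
Summing X·P(x,y) over outcomes with X + Y = 7 gives 31/57.
E[X | X + Y = 7] = (31/57) / (1/6) = 62/19.

62/19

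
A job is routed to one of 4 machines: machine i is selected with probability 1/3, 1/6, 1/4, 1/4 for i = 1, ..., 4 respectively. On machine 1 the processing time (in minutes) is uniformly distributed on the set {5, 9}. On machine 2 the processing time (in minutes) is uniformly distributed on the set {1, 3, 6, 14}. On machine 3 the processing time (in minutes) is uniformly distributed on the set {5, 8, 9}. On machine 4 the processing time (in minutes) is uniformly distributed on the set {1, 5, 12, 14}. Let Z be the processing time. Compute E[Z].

43/6

E[Z | machine 1] = (5+9)/2 = 7.
E[Z | machine 2] = (1+3+6+14)/4 = 6.
E[Z | machine 3] = (5+8+9)/3 = 22/3.
E[Z | machine 4] = (1+5+12+14)/4 = 8.
By the law of total expectation,
E[Z] = (1/3)·(7) + (1/6)·(6) + (1/4)·(22/3) + (1/4)·(8) = 43/6.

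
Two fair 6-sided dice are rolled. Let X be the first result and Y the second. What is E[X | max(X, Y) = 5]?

35/9

Outcomes with max(X, Y) = 5: (1,5), (2,5), (3,5), (4,5), (5,1), (5,2), (5,3), (5,4), (5,5), each with probability 1/36.
E[X | max(X, Y) = 5] = (1 + 2 + 3 + 4 + 5 + 5 + 5 + 5 + 5) / 9 = 35/9.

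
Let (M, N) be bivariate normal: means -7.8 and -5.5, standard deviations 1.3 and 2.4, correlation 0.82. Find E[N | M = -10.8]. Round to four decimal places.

-10.0415

The regression of N on M has slope ρ·σ_N/σ_M and passes through (μ_M, μ_N).
E[N | M=-10.8] = -5.5 + (0.82)·(2.4/1.3)·(-10.8 − (-7.8)) = -5.5 + (1.513846)·(-3) = -10.0415.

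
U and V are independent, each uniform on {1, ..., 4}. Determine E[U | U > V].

P(U > V) = 3/8.
Summing U·P(x,y) over outcomes with U > V gives 5/4.
E[U | U > V] = (5/4) / (3/8) = 10/3.

10/3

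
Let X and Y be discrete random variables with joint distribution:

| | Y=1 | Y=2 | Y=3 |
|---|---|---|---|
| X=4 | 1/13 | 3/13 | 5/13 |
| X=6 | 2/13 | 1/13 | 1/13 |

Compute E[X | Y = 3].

13/3

P(Y = 3) = 6/13.
Σ X·P over the event = 4·(5/13) + 6·(1/13) = 2.
E[X | Y = 3] = (2) / (6/13) = 13/3.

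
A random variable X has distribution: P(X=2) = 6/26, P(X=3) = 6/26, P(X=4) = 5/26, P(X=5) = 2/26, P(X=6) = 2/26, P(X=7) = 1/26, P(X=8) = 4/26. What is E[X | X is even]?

P(X is even) = 17/26.
Σ over the event: 2·3/13 + 4·5/26 + 6·1/13 + 8·2/13 = 38/13.
E[X | X is even] = (38/13) / (17/26) = 76/17.

76/17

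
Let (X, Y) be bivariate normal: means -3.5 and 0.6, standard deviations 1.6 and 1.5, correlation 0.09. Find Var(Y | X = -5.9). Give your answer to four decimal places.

For a bivariate normal, Var(Y | X=x) = σ_Y²(1 − ρ²).
Var(Y | X=-5.9) = (1.5)²·(1 − (0.09)²) = 2.25·0.9919 = 2.2318.

2.2318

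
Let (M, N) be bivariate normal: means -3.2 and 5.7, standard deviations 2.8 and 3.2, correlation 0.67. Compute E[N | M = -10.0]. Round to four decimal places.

The regression of N on M has slope ρ·σ_N/σ_M and passes through (μ_M, μ_N).
E[N | M=-10.0] = 5.7 + (0.67)·(3.2/2.8)·(-10.0 − (-3.2)) = 5.7 + (0.765714)·(-6.8) = 0.4931.

0.4931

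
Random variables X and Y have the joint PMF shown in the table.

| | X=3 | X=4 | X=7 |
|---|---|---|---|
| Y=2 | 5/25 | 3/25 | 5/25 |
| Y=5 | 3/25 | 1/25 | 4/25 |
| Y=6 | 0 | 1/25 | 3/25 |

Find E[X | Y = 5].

41/8

P(Y = 5) = 8/25.
Σ X·P over the event = 3·(3/25) + 4·(1/25) + 7·(4/25) = 41/25.
E[X | Y = 5] = (41/25) / (8/25) = 41/8.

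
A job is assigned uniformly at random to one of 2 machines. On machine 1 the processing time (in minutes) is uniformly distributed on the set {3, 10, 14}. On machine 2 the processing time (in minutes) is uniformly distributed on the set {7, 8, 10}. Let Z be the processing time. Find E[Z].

E[Z | machine 1] = (3+10+14)/3 = 9.
E[Z | machine 2] = (7+8+10)/3 = 25/3.
By the law of total expectation,
E[Z] = (1/2)·(9) + (1/2)·(25/3) = 26/3.

26/3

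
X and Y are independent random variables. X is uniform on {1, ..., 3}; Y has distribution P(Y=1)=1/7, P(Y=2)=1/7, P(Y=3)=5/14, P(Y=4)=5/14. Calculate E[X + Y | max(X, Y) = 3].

93/19

P(max(X, Y) = 3) = 19/42.
Summing (X+Y)·P(x,y) over outcomes with max(X, Y) = 3 gives 31/14.
E[X + Y | max(X, Y) = 3] = (31/14) / (19/42) = 93/19.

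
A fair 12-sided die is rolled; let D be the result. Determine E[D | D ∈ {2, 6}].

P(D ∈ {2, 6}) = 1/6.
Σ over the event: 2·1/12 + 6·1/12 = 2/3.
E[D | D ∈ {2, 6}] = (2/3) / (1/6) = 4.

4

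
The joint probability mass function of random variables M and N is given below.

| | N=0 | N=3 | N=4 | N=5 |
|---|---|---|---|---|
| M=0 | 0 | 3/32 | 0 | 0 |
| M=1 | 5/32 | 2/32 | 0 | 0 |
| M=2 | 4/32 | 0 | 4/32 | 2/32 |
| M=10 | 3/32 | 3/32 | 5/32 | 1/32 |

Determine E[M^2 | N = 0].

P(N = 0) = 3/8.
Σ M^2·P over the event = 1·(5/32) + 4·(4/32) + 100·(3/32) = 321/32.
E[M^2 | N = 0] = (321/32) / (3/8) = 107/4.

107/4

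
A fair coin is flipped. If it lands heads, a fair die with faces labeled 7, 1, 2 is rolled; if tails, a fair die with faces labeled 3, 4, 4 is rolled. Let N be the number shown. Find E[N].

7/2

E[N | heads] = (7+1+2)/3 = 10/3.
E[N | tails] = (3+4+4)/3 = 11/3.
By the law of total expectation,
E[N] = (1/2)·(10/3) + (1/2)·(11/3) = 7/2.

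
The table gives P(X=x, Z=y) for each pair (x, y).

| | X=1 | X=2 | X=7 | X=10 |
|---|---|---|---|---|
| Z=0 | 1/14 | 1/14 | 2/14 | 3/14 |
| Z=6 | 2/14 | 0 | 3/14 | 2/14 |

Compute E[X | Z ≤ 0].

47/7

P(Z ≤ 0) = 1/2.
Σ X·P over the event = 1·(1/14) + 2·(1/14) + 7·(2/14) + 10·(3/14) = 47/14.
E[X | Z ≤ 0] = (47/14) / (1/2) = 47/7.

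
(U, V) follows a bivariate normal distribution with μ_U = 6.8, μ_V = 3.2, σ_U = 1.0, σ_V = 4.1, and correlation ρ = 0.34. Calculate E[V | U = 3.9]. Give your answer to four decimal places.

-0.8426

E[V | U=x] = μ_V + ρ(σ_V/σ_U)(x − μ_U) for jointly normal variables.
E[V | U=3.9] = 3.2 + (0.34)·(4.1/1.0)·(3.9 − (6.8)) = 3.2 + (1.394)·(-2.9) = -0.8426.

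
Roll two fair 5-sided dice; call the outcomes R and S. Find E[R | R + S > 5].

P(R + S > 5) = 3/5.
Summing R·P(x,y) over outcomes with R + S > 5 gives 11/5.
E[R | R + S > 5] = (11/5) / (3/5) = 11/3.

11/3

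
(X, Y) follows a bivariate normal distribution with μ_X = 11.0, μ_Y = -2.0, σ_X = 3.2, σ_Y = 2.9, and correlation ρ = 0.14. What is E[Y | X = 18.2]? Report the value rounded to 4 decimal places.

-1.0865

For a bivariate normal, E[Y | X=x] = μ_Y + ρ·(σ_Y/σ_X)·(x − μ_X).
E[Y | X=18.2] = -2.0 + (0.14)·(2.9/3.2)·(18.2 − (11.0)) = -2.0 + (0.12687)·(7.2) = -1.0865.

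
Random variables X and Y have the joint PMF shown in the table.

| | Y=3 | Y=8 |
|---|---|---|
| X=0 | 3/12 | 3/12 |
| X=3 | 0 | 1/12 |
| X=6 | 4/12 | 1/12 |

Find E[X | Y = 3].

P(Y = 3) = 7/12.
Σ X·P over the event = 0·(3/12) + 6·(4/12) = 2.
E[X | Y = 3] = (2) / (7/12) = 24/7.

24/7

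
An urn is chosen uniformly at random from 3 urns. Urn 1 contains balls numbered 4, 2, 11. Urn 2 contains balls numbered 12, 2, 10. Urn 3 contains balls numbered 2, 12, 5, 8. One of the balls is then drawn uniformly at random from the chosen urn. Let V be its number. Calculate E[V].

E[V | urn 1] = (4+2+11)/3 = 17/3.
E[V | urn 2] = (12+2+10)/3 = 8.
E[V | urn 3] = (2+12+5+8)/4 = 27/4.
E[V] = (1/3)·(17/3) + (1/3)·(8) + (1/3)·(27/4) = 245/36.

245/36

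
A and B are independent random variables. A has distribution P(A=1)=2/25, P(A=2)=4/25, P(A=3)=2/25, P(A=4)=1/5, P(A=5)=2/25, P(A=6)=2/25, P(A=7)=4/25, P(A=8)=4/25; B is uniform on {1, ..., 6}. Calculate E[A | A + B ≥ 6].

644/121

P(A + B ≥ 6) = 121/150.
Summing A·P(x,y) over outcomes with A + B ≥ 6 gives 322/75.
E[A | A + B ≥ 6] = (322/75) / (121/150) = 644/121.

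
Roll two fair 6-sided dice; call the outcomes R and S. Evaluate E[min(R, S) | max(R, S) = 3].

9/5

Outcomes with max(R, S) = 3: (1,3), (2,3), (3,1), (3,2), (3,3), each with probability 1/36.
E[min(R, S) | max(R, S) = 3] = (1 + 2 + 1 + 2 + 3) / 5 = 9/5.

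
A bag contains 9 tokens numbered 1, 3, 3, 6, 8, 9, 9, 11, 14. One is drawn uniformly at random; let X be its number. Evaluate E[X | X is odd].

P(X is odd) = 2/3.
Σ over the event: 1·1/9 + 3·2/9 + 9·2/9 + 11·1/9 = 4.
E[X | X is odd] = (4) / (2/3) = 6.

6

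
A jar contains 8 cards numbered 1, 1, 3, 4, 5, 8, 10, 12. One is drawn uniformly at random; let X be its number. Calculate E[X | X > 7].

P(X > 7) = 3/8.
Σ over the event: 8·1/8 + 10·1/8 + 12·1/8 = 15/4.
E[X | X > 7] = (15/4) / (3/8) = 10.

10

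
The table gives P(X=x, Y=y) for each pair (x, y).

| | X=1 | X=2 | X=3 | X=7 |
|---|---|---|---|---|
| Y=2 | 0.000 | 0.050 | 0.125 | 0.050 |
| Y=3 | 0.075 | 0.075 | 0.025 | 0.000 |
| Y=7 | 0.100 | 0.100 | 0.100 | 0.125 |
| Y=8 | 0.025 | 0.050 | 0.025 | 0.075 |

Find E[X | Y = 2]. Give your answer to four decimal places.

P(Y = 2) = 0.225.
Σ X·P over the event = 2·(0.050) + 3·(0.125) + 7·(0.050) = 0.825.
E[X | Y = 2] = (0.825) / (0.225) = 3.6667.

3.6667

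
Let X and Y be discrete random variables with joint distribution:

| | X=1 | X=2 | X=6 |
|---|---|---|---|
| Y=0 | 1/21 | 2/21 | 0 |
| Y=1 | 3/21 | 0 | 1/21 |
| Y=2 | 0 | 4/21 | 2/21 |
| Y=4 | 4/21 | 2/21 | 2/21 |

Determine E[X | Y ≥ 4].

P(Y ≥ 4) = 8/21.
Σ X·P over the event = 1·(4/21) + 2·(2/21) + 6·(2/21) = 20/21.
E[X | Y ≥ 4] = (20/21) / (8/21) = 5/2.

5/2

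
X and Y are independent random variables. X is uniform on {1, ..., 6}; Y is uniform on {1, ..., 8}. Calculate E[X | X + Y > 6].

P(X + Y > 6) = 11/16.
Summing X·P(x,y) over outcomes with X + Y > 6 gives 133/48.
E[X | X + Y > 6] = (133/48) / (11/16) = 133/33.

133/33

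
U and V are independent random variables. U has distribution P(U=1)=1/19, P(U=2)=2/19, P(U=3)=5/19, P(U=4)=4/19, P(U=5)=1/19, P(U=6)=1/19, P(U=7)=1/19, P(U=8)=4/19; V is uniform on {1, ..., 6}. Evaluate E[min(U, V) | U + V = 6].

P(U + V = 6) = 13/114.
Summing min(U,V)·P(x,y) over outcomes with U + V = 6 gives 29/114.
E[min(U, V) | U + V = 6] = (29/114) / (13/114) = 29/13.

29/13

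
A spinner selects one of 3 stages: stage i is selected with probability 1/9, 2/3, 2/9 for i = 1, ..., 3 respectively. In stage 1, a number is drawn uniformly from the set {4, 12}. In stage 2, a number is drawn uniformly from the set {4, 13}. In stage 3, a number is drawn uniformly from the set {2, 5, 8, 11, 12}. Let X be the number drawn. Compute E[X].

E[X | stage 1] = (4+12)/2 = 8.
E[X | stage 2] = (4+13)/2 = 17/2.
E[X | stage 3] = (2+5+8+11+12)/5 = 38/5.
E[X] = (1/9)·(8) + (2/3)·(17/2) + (2/9)·(38/5) = 371/45.

371/45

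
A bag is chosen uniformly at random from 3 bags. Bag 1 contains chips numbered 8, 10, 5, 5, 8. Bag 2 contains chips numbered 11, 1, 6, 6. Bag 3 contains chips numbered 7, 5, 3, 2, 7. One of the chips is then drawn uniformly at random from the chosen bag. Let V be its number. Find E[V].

E[V | bag 1] = (8+10+5+5+8)/5 = 36/5.
E[V | bag 2] = (11+1+6+6)/4 = 6.
E[V | bag 3] = (7+5+3+2+7)/5 = 24/5.
By the law of total expectation,
E[V] = (1/3)·(36/5) + (1/3)·(6) + (1/3)·(24/5) = 6.

6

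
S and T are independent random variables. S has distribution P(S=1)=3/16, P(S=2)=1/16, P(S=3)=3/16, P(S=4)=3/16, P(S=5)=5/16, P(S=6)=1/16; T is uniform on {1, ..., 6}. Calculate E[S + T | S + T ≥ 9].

69/7

P(S + T ≥ 9) = 7/24.
Summing (S+T)·P(x,y) over outcomes with S + T ≥ 9 gives 23/8.
E[S + T | S + T ≥ 9] = (23/8) / (7/24) = 69/7.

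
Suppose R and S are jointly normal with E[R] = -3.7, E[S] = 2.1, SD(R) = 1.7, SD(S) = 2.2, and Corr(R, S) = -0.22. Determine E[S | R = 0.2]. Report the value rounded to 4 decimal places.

0.9896

The regression of S on R has slope ρ·σ_S/σ_R and passes through (μ_R, μ_S).
E[S | R=0.2] = 2.1 + (-0.22)·(2.2/1.7)·(0.2 − (-3.7)) = 2.1 + (-0.28471)·(3.9) = 0.9896.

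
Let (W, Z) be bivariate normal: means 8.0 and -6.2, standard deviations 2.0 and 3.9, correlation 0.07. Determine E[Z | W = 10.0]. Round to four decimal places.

-5.9270

The regression of Z on W has slope ρ·σ_Z/σ_W and passes through (μ_W, μ_Z).
E[Z | W=10.0] = -6.2 + (0.07)·(3.9/2.0)·(10.0 − (8.0)) = -6.2 + (0.1365)·(2) = -5.9270.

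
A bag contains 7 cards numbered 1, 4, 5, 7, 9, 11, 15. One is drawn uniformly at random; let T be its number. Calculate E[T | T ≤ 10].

P(T ≤ 10) = 5/7.
Σ over the event: 1·1/7 + 4·1/7 + 5·1/7 + 7·1/7 + 9·1/7 = 26/7.
E[T | T ≤ 10] = (26/7) / (5/7) = 26/5.

26/5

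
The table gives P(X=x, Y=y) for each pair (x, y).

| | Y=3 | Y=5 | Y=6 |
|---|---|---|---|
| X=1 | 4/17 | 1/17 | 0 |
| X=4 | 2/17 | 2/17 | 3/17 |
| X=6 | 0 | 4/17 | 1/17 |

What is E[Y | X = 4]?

34/7

P(X = 4) = 7/17.
Σ Y·P over the event = 3·(2/17) + 5·(2/17) + 6·(3/17) = 2.
E[Y | X = 4] = (2) / (7/17) = 34/7.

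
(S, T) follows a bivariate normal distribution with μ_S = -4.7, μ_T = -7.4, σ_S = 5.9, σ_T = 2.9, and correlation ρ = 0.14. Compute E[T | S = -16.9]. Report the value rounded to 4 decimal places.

-8.2395

E[T | S=x] = μ_T + ρ(σ_T/σ_S)(x − μ_S) for jointly normal variables.
E[T | S=-16.9] = -7.4 + (0.14)·(2.9/5.9)·(-16.9 − (-4.7)) = -7.4 + (0.068814)·(-12.2) = -8.2395.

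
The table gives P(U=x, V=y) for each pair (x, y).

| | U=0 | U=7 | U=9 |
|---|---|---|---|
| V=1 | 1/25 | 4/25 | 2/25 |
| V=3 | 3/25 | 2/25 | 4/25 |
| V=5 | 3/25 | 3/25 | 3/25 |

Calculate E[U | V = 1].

46/7

P(V = 1) = 7/25.
Σ U·P over the event = 0·(1/25) + 7·(4/25) + 9·(2/25) = 46/25.
E[U | V = 1] = (46/25) / (7/25) = 46/7.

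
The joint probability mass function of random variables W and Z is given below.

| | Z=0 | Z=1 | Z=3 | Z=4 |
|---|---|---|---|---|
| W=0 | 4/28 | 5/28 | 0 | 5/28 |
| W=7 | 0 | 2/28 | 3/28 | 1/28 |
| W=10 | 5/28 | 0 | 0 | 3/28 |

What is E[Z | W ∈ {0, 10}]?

P(W ∈ {0, 10}) = 11/14.
Σ Z·P over the event = 0·(4/28) + 1·(5/28) + 4·(5/28) + 0·(5/28) + 4·(3/28) = 37/28.
E[Z | W ∈ {0, 10}] = (37/28) / (11/14) = 37/22.

37/22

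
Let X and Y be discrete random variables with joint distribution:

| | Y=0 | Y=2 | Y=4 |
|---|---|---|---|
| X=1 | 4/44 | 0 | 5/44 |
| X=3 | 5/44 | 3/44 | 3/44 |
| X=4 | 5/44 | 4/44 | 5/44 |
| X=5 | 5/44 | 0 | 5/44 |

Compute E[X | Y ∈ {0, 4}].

123/37

P(Y ∈ {0, 4}) = 37/44.
Σ X·P over the event = 1·(4/44) + 1·(5/44) + 3·(5/44) + 3·(3/44) + 4·(5/44) + 4·(5/44) + 5·(5/44) + 5·(5/44) = 123/44.
E[X | Y ∈ {0, 4}] = (123/44) / (37/44) = 123/37.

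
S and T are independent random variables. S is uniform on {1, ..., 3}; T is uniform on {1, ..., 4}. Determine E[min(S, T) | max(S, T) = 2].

4/3

Outcomes with max(S, T) = 2: (1,2), (2,1), (2,2), each with probability 1/12.
E[min(S, T) | max(S, T) = 2] = (1 + 1 + 2) / 3 = 4/3.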